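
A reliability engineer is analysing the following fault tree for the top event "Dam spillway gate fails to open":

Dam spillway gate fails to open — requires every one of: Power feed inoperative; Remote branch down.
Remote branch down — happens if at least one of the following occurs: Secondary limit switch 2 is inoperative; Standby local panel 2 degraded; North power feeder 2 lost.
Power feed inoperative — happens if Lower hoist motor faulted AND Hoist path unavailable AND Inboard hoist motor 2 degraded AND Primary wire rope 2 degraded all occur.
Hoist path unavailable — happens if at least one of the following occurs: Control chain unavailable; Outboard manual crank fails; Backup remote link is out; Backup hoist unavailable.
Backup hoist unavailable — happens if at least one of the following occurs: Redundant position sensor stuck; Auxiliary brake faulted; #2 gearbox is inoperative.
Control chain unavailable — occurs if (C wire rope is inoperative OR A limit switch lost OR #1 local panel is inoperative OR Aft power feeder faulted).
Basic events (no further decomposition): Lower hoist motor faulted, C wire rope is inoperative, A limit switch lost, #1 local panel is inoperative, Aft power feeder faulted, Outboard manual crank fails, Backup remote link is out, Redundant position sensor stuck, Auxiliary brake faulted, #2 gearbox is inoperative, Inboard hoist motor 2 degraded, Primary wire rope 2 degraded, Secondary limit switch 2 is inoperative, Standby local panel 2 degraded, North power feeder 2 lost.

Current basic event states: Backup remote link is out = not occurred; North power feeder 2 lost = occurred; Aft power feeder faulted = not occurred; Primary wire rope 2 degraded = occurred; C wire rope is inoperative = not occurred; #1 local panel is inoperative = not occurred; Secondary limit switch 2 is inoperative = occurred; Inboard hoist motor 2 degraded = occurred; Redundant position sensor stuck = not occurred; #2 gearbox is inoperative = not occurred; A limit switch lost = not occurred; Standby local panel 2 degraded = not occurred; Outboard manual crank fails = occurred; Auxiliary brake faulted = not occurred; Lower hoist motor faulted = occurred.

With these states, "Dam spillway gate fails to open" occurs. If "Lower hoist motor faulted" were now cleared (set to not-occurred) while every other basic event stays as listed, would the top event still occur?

Counterfactual: set "Lower hoist motor faulted" to not occurred.
Control chain unavailable [OR]: C wire rope is inoperative=not, A limit switch lost=not, #1 local panel is inoperative=not, Aft power feeder faulted=not → no input occurs → does not occur.
Backup hoist unavailable [OR]: Redundant position sensor stuck=not, Auxiliary brake faulted=not, #2 gearbox is inoperative=not → no input occurs → does not occur.
Hoist path unavailable [OR]: Control chain unavailable=not, Outboard manual crank fails=occurs, Backup remote link is out=not, Backup hoist unavailable=not → at least one input occurs → occurs.
Power feed inoperative [AND]: Lower hoist motor faulted=not, Hoist path unavailable=occurs, Inboard hoist motor 2 degraded=occurs, Primary wire rope 2 degraded=occurs → not all inputs occur → does not occur.
Remote branch down [OR]: Secondary limit switch 2 is inoperative=occurs, Standby local panel 2 degraded=not, North power feeder 2 lost=occurs → at least one input occurs → occurs.
Dam spillway gate fails to open [AND]: Power feed inoperative=not, Remote branch down=occurs → not all inputs occur → does not occur.

No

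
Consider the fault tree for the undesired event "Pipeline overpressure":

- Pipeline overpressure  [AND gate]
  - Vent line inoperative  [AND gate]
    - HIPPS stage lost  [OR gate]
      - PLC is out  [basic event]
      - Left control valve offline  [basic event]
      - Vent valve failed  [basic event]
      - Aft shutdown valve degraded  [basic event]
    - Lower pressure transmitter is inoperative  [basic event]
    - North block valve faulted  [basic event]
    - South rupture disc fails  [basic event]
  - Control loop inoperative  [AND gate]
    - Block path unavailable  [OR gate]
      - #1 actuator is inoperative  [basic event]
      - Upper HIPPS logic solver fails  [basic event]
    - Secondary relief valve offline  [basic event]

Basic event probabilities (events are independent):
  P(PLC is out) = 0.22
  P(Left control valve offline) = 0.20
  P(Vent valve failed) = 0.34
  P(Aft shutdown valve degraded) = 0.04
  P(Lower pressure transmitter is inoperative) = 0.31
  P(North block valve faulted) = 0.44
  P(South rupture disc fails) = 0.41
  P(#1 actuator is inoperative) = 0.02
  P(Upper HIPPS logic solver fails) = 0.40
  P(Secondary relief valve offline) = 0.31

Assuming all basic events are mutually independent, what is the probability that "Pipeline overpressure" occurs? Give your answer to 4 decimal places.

P(HIPPS stage lost) [OR] = 1 − (1−0.22) × (1−0.20) × (1−0.34) × (1−0.04) = 0.604634
P(Vent line inoperative) [AND] = 0.604634 × 0.31 × 0.44 × 0.41 = 0.033814
P(Block path unavailable) [OR] = 1 − (1−0.02) × (1−0.40) = 0.412000
P(Control loop inoperative) [AND] = 0.412000 × 0.31 = 0.127720
P(Pipeline overpressure) [AND] = 0.033814 × 0.127720 = 0.004319
Rounded to 4 decimal places: P(Pipeline overpressure) ≈ 0.0043.

0.0043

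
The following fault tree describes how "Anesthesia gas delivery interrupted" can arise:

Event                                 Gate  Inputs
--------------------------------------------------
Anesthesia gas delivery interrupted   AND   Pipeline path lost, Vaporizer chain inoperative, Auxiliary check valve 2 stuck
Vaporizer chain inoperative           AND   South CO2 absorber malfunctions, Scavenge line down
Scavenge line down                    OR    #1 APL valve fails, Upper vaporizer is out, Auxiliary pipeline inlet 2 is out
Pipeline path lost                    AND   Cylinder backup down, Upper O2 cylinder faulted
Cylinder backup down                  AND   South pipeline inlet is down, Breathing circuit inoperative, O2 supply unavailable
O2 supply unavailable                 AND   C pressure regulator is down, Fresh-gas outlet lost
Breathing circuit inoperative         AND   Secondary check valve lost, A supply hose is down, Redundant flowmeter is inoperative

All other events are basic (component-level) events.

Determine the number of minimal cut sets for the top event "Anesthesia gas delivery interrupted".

3

Breathing circuit inoperative [AND]: one cut set from each child combined → 1 × 1 × 1 = 1 cut set(s).
O2 supply unavailable [AND]: one cut set from each child combined → 1 × 1 = 1 cut set(s).
Cylinder backup down [AND]: one cut set from each child combined → 1 × 1 × 1 = 1 cut set(s).
Pipeline path lost [AND]: one cut set from each child combined → 1 × 1 = 1 cut set(s).
Scavenge line down [OR]: union of children's cut sets → 3 cut set(s).
Vaporizer chain inoperative [AND]: one cut set from each child combined → 1 × 3 = 3 cut set(s).
Anesthesia gas delivery interrupted [AND]: one cut set from each child combined → 1 × 3 × 1 = 3 cut set(s).
Minimal cut sets: {#1 APL valve fails, A supply hose is down, Auxiliary check valve 2 stuck, C pressure regulator is down, Fresh-gas outlet lost, Redundant flowmeter is inoperative, Secondary check valve lost, South CO2 absorber malfunctions, South pipeline inlet is down, Upper O2 cylinder faulted}; {A supply hose is down, Auxiliary check valve 2 stuck, C pressure regulator is down, Fresh-gas outlet lost, Redundant flowmeter is inoperative, Secondary check valve lost, South CO2 absorber malfunctions, South pipeline inlet is down, Upper O2 cylinder faulted, Upper vaporizer is out}; {A supply hose is down, Auxiliary check valve 2 stuck, Auxiliary pipeline inlet 2 is out, C pressure regulator is down, Fresh-gas outlet lost, Redundant flowmeter is inoperative, Secondary check valve lost, South CO2 absorber malfunctions, South pipeline inlet is down, Upper O2 cylinder faulted}.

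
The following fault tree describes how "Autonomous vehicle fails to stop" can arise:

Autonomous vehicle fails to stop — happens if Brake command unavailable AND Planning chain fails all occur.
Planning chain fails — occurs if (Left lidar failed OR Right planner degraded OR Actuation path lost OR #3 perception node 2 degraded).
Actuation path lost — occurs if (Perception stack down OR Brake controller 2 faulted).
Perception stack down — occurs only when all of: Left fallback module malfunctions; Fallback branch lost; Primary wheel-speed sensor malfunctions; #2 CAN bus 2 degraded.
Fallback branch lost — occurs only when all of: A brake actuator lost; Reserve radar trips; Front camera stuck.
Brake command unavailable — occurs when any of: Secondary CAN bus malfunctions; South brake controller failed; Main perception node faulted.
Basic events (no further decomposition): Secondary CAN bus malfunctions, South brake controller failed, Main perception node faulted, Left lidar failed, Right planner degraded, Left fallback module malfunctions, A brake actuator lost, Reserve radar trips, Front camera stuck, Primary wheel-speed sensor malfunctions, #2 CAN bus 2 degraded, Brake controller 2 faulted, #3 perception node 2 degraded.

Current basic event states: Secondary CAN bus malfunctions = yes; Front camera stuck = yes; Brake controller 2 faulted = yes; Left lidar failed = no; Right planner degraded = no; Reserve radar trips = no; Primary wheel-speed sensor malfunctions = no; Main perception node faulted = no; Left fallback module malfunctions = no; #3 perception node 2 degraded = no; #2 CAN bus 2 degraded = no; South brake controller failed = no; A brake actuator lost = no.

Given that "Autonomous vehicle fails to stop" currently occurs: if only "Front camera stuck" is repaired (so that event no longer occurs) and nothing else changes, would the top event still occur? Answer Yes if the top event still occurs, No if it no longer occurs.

Counterfactual: set "Front camera stuck" to not occurred.
Brake command unavailable [OR]: Secondary CAN bus malfunctions=occurs, South brake controller failed=not, Main perception node faulted=not → at least one input occurs → occurs.
Fallback branch lost [AND]: A brake actuator lost=not, Reserve radar trips=not, Front camera stuck=not → not all inputs occur → does not occur.
Perception stack down [AND]: Left fallback module malfunctions=not, Fallback branch lost=not, Primary wheel-speed sensor malfunctions=not, #2 CAN bus 2 degraded=not → not all inputs occur → does not occur.
Actuation path lost [OR]: Perception stack down=not, Brake controller 2 faulted=occurs → at least one input occurs → occurs.
Planning chain fails [OR]: Left lidar failed=not, Right planner degraded=not, Actuation path lost=occurs, #3 perception node 2 degraded=not → at least one input occurs → occurs.
Autonomous vehicle fails to stop [AND]: Brake command unavailable=occurs, Planning chain fails=occurs → all inputs occur → occurs.

Yes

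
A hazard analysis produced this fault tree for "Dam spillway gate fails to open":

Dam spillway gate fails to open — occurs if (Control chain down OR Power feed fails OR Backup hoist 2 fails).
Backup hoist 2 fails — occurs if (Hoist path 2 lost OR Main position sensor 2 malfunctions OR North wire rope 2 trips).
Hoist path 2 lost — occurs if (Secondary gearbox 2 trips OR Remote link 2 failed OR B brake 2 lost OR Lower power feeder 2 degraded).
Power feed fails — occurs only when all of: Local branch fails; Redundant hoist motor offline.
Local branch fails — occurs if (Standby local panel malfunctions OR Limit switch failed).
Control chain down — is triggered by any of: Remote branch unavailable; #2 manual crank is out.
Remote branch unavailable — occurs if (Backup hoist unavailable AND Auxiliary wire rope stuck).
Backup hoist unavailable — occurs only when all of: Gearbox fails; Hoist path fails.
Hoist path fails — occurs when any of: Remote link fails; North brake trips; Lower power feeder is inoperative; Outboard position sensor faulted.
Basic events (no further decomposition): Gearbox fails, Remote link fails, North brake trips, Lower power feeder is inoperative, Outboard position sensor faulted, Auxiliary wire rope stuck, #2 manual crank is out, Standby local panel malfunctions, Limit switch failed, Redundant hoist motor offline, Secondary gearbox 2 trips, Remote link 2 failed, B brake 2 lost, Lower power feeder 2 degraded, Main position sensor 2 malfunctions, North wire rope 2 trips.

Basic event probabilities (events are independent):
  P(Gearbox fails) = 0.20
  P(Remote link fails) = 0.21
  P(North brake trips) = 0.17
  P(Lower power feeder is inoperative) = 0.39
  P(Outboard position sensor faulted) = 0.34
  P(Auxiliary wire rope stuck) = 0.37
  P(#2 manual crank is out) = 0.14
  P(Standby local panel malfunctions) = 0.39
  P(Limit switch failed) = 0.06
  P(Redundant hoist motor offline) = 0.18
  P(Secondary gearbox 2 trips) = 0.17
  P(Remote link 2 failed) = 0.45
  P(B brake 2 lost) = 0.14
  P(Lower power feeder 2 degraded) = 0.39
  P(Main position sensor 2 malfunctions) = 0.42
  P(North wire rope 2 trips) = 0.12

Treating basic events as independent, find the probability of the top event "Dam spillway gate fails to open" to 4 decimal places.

P(Hoist path fails) [OR] = 1 − (1−0.21) × (1−0.17) × (1−0.39) × (1−0.34) = 0.736015
P(Backup hoist unavailable) [AND] = 0.20 × 0.736015 = 0.147203
P(Remote branch unavailable) [AND] = 0.147203 × 0.37 = 0.054465
P(Control chain down) [OR] = 1 − (1−0.054465) × (1−0.14) = 0.186840
P(Local branch fails) [OR] = 1 − (1−0.39) × (1−0.06) = 0.426600
P(Power feed fails) [AND] = 0.426600 × 0.18 = 0.076788
P(Hoist path 2 lost) [OR] = 1 − (1−0.17) × (1−0.45) × (1−0.14) × (1−0.39) = 0.760520
P(Backup hoist 2 fails) [OR] = 1 − (1−0.760520) × (1−0.42) × (1−0.12) = 0.877769
P(Dam spillway gate fails to open) [OR] = 1 − (1−0.186840) × (1−0.076788) × (1−0.877769) = 0.908239
Rounded to 4 decimal places: P(Dam spillway gate fails to open) ≈ 0.9082.

0.9082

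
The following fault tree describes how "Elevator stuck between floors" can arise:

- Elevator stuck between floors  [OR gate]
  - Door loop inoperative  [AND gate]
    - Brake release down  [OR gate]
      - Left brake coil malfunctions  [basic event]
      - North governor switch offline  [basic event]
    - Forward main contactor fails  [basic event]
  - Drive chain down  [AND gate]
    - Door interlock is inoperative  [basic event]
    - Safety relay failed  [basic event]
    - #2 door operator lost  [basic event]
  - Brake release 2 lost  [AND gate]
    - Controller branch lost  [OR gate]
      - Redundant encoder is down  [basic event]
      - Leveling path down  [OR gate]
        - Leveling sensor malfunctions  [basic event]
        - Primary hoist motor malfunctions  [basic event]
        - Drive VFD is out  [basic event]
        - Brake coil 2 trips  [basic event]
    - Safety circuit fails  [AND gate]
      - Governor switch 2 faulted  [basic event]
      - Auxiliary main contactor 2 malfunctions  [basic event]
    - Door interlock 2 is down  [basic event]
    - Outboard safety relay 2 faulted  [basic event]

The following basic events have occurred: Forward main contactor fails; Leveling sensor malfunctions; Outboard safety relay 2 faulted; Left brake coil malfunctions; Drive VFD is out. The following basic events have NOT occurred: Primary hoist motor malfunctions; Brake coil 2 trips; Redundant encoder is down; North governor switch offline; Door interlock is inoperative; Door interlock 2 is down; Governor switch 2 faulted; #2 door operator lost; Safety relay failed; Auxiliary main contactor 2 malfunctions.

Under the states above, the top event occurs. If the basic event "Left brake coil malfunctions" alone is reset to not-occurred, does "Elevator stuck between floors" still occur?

No

Counterfactual: set "Left brake coil malfunctions" to not occurred.
Brake release down [OR]: Left brake coil malfunctions=not, North governor switch offline=not → no input occurs → does not occur.
Door loop inoperative [AND]: Brake release down=not, Forward main contactor fails=occurs → not all inputs occur → does not occur.
Drive chain down [AND]: Door interlock is inoperative=not, Safety relay failed=not, #2 door operator lost=not → not all inputs occur → does not occur.
Leveling path down [OR]: Leveling sensor malfunctions=occurs, Primary hoist motor malfunctions=not, Drive VFD is out=occurs, Brake coil 2 trips=not → at least one input occurs → occurs.
Controller branch lost [OR]: Redundant encoder is down=not, Leveling path down=occurs → at least one input occurs → occurs.
Safety circuit fails [AND]: Governor switch 2 faulted=not, Auxiliary main contactor 2 malfunctions=not → not all inputs occur → does not occur.
Brake release 2 lost [AND]: Controller branch lost=occurs, Safety circuit fails=not, Door interlock 2 is down=not, Outboard safety relay 2 faulted=occurs → not all inputs occur → does not occur.
Elevator stuck between floors [OR]: Door loop inoperative=not, Drive chain down=not, Brake release 2 lost=not → no input occurs → does not occur.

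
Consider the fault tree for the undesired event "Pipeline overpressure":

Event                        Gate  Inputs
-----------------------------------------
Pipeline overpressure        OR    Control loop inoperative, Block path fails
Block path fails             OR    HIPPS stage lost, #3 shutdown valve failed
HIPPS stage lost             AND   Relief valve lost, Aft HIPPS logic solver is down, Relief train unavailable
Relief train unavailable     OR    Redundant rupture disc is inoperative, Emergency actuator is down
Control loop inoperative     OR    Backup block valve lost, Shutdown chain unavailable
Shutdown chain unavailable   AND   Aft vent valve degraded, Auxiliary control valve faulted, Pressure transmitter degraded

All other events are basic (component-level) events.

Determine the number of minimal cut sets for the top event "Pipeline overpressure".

Shutdown chain unavailable [AND]: one cut set from each child combined → 1 × 1 × 1 = 1 cut set(s).
Control loop inoperative [OR]: union of children's cut sets → 2 cut set(s).
Relief train unavailable [OR]: union of children's cut sets → 2 cut set(s).
HIPPS stage lost [AND]: one cut set from each child combined → 1 × 1 × 2 = 2 cut set(s).
Block path fails [OR]: union of children's cut sets → 3 cut set(s).
Pipeline overpressure [OR]: union of children's cut sets → 5 cut set(s).
Minimal cut sets: {Backup block valve lost}; {Aft vent valve degraded, Auxiliary control valve faulted, Pressure transmitter degraded}; {Aft HIPPS logic solver is down, Redundant rupture disc is inoperative, Relief valve lost}; {Aft HIPPS logic solver is down, Emergency actuator is down, Relief valve lost}; {#3 shutdown valve failed}.

5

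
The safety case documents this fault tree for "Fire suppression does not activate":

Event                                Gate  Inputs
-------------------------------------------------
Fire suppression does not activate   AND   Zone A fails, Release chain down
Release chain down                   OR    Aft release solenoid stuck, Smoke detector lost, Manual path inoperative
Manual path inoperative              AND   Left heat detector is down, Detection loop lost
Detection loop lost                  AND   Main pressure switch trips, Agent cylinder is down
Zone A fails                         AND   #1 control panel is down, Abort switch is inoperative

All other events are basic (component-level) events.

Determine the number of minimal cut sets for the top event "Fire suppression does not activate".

3

Zone A fails [AND]: one cut set from each child combined → 1 × 1 = 1 cut set(s).
Detection loop lost [AND]: one cut set from each child combined → 1 × 1 = 1 cut set(s).
Manual path inoperative [AND]: one cut set from each child combined → 1 × 1 = 1 cut set(s).
Release chain down [OR]: union of children's cut sets → 3 cut set(s).
Fire suppression does not activate [AND]: one cut set from each child combined → 1 × 3 = 3 cut set(s).
Minimal cut sets: {#1 control panel is down, Abort switch is inoperative, Aft release solenoid stuck}; {#1 control panel is down, Abort switch is inoperative, Smoke detector lost}; {#1 control panel is down, Abort switch is inoperative, Agent cylinder is down, Left heat detector is down, Main pressure switch trips}.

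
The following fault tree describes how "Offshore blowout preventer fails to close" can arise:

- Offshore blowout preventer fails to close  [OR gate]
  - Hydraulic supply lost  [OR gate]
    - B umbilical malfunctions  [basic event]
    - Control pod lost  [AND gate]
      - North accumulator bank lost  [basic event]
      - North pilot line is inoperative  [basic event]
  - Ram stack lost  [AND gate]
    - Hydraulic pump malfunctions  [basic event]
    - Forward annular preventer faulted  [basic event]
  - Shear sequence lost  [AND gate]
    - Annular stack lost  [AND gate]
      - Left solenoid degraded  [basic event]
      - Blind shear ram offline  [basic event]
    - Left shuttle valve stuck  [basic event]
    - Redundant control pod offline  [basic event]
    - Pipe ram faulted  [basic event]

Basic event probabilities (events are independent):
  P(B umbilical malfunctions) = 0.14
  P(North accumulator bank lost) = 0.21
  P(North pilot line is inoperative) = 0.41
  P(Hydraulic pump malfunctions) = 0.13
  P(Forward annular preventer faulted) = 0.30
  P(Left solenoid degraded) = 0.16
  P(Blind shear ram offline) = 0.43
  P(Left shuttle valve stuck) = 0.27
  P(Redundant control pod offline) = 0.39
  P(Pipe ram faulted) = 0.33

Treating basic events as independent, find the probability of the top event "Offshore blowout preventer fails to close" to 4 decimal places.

P(Control pod lost) [AND] = 0.21 × 0.41 = 0.086100
P(Hydraulic supply lost) [OR] = 1 − (1−0.14) × (1−0.086100) = 0.214046
P(Ram stack lost) [AND] = 0.13 × 0.30 = 0.039000
P(Annular stack lost) [AND] = 0.16 × 0.43 = 0.068800
P(Shear sequence lost) [AND] = 0.068800 × 0.27 × 0.39 × 0.33 = 0.002391
P(Offshore blowout preventer fails to close) [OR] = 1 − (1−0.214046) × (1−0.039000) × (1−0.002391) = 0.246504
Rounded to 4 decimal places: P(Offshore blowout preventer fails to close) ≈ 0.2465.

0.2465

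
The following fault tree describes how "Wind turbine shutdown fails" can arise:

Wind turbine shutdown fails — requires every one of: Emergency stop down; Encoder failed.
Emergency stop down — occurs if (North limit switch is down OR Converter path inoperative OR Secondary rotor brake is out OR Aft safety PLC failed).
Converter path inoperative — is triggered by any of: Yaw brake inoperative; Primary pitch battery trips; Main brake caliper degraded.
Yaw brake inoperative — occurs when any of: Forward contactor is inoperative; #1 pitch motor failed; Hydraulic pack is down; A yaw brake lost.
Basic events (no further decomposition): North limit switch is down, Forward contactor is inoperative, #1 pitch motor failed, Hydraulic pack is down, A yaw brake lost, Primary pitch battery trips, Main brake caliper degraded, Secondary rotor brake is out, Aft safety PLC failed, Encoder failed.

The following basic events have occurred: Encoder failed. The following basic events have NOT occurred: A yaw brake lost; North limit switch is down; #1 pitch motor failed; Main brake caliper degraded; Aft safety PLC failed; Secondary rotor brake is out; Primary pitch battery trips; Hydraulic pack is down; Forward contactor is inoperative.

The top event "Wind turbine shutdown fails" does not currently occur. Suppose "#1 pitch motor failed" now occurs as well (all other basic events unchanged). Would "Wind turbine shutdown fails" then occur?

Counterfactual: set "#1 pitch motor failed" to occurred.
Yaw brake inoperative [OR]: Forward contactor is inoperative=not, #1 pitch motor failed=occurs, Hydraulic pack is down=not, A yaw brake lost=not → at least one input occurs → occurs.
Converter path inoperative [OR]: Yaw brake inoperative=occurs, Primary pitch battery trips=not, Main brake caliper degraded=not → at least one input occurs → occurs.
Emergency stop down [OR]: North limit switch is down=not, Converter path inoperative=occurs, Secondary rotor brake is out=not, Aft safety PLC failed=not → at least one input occurs → occurs.
Wind turbine shutdown fails [AND]: Emergency stop down=occurs, Encoder failed=occurs → all inputs occur → occurs.

Yes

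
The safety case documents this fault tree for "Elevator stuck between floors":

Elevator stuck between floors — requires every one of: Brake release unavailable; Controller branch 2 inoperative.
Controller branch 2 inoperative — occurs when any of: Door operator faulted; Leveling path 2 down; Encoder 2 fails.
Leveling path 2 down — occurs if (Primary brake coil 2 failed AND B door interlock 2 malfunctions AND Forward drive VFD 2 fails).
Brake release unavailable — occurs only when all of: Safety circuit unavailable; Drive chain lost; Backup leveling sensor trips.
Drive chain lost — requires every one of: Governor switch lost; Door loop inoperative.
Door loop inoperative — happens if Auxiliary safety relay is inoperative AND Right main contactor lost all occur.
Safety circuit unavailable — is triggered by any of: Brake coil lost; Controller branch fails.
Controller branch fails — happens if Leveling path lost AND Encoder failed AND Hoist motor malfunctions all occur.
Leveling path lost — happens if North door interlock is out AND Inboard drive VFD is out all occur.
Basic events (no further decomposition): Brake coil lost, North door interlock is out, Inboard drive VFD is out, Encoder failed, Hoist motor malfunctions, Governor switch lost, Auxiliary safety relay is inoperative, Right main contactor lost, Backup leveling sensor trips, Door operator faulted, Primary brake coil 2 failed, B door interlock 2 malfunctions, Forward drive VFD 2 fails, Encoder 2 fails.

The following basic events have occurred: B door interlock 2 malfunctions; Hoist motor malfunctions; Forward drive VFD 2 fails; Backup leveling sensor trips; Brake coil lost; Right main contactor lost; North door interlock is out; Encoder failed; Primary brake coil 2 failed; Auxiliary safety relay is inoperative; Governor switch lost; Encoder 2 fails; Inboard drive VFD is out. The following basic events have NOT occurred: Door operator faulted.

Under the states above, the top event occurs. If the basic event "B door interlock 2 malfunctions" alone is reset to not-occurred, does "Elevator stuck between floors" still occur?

Yes

Counterfactual: set "B door interlock 2 malfunctions" to not occurred.
Leveling path lost [AND]: North door interlock is out=occurs, Inboard drive VFD is out=occurs → all inputs occur → occurs.
Controller branch fails [AND]: Leveling path lost=occurs, Encoder failed=occurs, Hoist motor malfunctions=occurs → all inputs occur → occurs.
Safety circuit unavailable [OR]: Brake coil lost=occurs, Controller branch fails=occurs → at least one input occurs → occurs.
Door loop inoperative [AND]: Auxiliary safety relay is inoperative=occurs, Right main contactor lost=occurs → all inputs occur → occurs.
Drive chain lost [AND]: Governor switch lost=occurs, Door loop inoperative=occurs → all inputs occur → occurs.
Brake release unavailable [AND]: Safety circuit unavailable=occurs, Drive chain lost=occurs, Backup leveling sensor trips=occurs → all inputs occur → occurs.
Leveling path 2 down [AND]: Primary brake coil 2 failed=occurs, B door interlock 2 malfunctions=not, Forward drive VFD 2 fails=occurs → not all inputs occur → does not occur.
Controller branch 2 inoperative [OR]: Door operator faulted=not, Leveling path 2 down=not, Encoder 2 fails=occurs → at least one input occurs → occurs.
Elevator stuck between floors [AND]: Brake release unavailable=occurs, Controller branch 2 inoperative=occurs → all inputs occur → occurs.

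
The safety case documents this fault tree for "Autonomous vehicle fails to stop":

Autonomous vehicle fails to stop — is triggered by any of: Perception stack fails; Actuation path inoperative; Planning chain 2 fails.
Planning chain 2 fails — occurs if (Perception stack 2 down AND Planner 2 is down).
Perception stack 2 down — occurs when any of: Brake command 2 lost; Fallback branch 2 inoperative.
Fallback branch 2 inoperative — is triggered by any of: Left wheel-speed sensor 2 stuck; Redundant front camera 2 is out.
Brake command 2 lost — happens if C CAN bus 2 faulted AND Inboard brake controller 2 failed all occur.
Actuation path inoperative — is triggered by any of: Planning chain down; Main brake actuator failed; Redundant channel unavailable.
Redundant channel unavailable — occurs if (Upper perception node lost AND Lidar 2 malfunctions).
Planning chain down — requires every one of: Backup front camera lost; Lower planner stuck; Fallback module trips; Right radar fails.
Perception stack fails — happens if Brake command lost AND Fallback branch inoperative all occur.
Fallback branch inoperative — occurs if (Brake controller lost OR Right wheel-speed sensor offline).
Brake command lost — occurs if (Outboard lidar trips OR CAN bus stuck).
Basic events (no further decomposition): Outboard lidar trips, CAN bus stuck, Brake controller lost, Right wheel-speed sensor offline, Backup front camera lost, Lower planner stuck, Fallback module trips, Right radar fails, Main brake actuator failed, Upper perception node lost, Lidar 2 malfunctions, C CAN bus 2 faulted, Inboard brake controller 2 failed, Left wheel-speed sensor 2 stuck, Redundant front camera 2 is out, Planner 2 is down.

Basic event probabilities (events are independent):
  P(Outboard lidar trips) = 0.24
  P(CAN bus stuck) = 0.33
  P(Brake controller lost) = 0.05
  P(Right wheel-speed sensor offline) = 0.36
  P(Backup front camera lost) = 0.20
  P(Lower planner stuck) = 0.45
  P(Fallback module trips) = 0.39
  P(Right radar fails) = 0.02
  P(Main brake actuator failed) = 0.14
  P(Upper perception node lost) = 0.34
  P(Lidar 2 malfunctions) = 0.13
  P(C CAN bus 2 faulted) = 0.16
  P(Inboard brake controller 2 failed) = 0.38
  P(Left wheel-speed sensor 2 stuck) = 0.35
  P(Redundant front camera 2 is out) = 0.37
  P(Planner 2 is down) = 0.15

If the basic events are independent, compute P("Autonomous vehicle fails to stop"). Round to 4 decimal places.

P(Brake command lost) [OR] = 1 − (1−0.24) × (1−0.33) = 0.490800
P(Fallback branch inoperative) [OR] = 1 − (1−0.05) × (1−0.36) = 0.392000
P(Perception stack fails) [AND] = 0.490800 × 0.392000 = 0.192394
P(Planning chain down) [AND] = 0.20 × 0.45 × 0.39 × 0.02 = 0.000702
P(Redundant channel unavailable) [AND] = 0.34 × 0.13 = 0.044200
P(Actuation path inoperative) [OR] = 1 − (1−0.000702) × (1−0.14) × (1−0.044200) = 0.178589
P(Brake command 2 lost) [AND] = 0.16 × 0.38 = 0.060800
P(Fallback branch 2 inoperative) [OR] = 1 − (1−0.35) × (1−0.37) = 0.590500
P(Perception stack 2 down) [OR] = 1 − (1−0.060800) × (1−0.590500) = 0.615398
P(Planning chain 2 fails) [AND] = 0.615398 × 0.15 = 0.092310
P(Autonomous vehicle fails to stop) [OR] = 1 − (1−0.192394) × (1−0.178589) × (1−0.092310) = 0.397860
Rounded to 4 decimal places: P(Autonomous vehicle fails to stop) ≈ 0.3979.

0.3979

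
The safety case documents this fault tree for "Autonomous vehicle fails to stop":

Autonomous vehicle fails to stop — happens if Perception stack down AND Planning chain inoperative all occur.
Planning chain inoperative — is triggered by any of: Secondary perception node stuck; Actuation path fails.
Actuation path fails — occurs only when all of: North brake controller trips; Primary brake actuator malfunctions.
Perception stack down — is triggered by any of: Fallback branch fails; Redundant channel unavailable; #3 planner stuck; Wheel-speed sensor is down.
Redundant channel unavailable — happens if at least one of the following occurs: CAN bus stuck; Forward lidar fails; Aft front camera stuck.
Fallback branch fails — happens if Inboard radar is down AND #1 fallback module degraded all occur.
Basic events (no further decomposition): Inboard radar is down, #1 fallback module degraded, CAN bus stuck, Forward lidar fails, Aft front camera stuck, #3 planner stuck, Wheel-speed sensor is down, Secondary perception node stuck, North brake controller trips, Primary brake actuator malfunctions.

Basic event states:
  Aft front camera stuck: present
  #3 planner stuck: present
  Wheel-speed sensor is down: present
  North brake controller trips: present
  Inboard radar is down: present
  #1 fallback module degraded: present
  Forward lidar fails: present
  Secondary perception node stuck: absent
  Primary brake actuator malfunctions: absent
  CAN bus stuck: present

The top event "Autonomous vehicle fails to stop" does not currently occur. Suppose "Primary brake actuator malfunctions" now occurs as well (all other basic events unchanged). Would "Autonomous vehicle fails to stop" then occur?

Yes

Counterfactual: set "Primary brake actuator malfunctions" to occurred.
Fallback branch fails [AND]: Inboard radar is down=occurs, #1 fallback module degraded=occurs → all inputs occur → occurs.
Redundant channel unavailable [OR]: CAN bus stuck=occurs, Forward lidar fails=occurs, Aft front camera stuck=occurs → at least one input occurs → occurs.
Perception stack down [OR]: Fallback branch fails=occurs, Redundant channel unavailable=occurs, #3 planner stuck=occurs, Wheel-speed sensor is down=occurs → at least one input occurs → occurs.
Actuation path fails [AND]: North brake controller trips=occurs, Primary brake actuator malfunctions=occurs → all inputs occur → occurs.
Planning chain inoperative [OR]: Secondary perception node stuck=not, Actuation path fails=occurs → at least one input occurs → occurs.
Autonomous vehicle fails to stop [AND]: Perception stack down=occurs, Planning chain inoperative=occurs → all inputs occur → occurs.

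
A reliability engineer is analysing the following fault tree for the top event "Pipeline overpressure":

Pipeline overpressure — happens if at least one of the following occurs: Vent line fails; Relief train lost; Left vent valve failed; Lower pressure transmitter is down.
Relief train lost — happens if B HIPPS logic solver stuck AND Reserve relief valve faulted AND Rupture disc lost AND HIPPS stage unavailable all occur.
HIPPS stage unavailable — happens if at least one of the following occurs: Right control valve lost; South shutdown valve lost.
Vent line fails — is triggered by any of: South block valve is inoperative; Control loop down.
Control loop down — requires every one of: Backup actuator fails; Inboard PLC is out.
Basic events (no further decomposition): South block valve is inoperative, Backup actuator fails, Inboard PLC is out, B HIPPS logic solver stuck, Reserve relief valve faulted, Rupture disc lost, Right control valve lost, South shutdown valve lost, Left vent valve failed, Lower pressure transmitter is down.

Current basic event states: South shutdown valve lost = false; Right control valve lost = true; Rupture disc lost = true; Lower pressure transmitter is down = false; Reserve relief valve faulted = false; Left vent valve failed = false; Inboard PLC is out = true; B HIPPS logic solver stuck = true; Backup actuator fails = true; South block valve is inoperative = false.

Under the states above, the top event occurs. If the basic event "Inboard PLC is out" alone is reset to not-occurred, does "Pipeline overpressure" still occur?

Counterfactual: set "Inboard PLC is out" to not occurred.
Control loop down [AND]: Backup actuator fails=occurs, Inboard PLC is out=not → not all inputs occur → does not occur.
Vent line fails [OR]: South block valve is inoperative=not, Control loop down=not → no input occurs → does not occur.
HIPPS stage unavailable [OR]: Right control valve lost=occurs, South shutdown valve lost=not → at least one input occurs → occurs.
Relief train lost [AND]: B HIPPS logic solver stuck=occurs, Reserve relief valve faulted=not, Rupture disc lost=occurs, HIPPS stage unavailable=occurs → not all inputs occur → does not occur.
Pipeline overpressure [OR]: Vent line fails=not, Relief train lost=not, Left vent valve failed=not, Lower pressure transmitter is down=not → no input occurs → does not occur.

No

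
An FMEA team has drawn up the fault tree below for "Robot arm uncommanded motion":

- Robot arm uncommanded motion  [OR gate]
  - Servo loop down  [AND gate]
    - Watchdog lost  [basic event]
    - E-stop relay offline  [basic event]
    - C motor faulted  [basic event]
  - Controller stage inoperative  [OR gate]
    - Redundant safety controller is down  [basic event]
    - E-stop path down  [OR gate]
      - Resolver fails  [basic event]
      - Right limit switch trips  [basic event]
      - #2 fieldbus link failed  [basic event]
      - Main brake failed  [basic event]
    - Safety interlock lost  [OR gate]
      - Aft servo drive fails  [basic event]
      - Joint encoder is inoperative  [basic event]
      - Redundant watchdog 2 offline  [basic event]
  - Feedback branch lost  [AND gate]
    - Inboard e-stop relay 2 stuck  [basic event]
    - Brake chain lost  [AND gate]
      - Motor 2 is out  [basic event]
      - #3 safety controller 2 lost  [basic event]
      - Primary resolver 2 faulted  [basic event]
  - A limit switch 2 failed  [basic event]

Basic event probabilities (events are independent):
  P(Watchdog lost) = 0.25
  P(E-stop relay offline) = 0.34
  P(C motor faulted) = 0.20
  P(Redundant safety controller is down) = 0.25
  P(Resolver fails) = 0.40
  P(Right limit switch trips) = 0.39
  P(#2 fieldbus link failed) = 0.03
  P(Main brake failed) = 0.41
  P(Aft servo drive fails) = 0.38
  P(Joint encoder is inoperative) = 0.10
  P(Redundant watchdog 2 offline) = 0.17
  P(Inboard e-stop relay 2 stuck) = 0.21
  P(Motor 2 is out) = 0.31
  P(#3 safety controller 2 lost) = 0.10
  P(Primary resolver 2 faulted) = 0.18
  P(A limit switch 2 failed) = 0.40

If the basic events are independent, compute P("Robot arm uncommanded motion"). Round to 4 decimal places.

P(Servo loop down) [AND] = 0.25 × 0.34 × 0.20 = 0.017000
P(E-stop path down) [OR] = 1 − (1−0.40) × (1−0.39) × (1−0.03) × (1−0.41) = 0.790538
P(Safety interlock lost) [OR] = 1 − (1−0.38) × (1−0.10) × (1−0.17) = 0.536860
P(Controller stage inoperative) [OR] = 1 − (1−0.25) × (1−0.790538) × (1−0.536860) = 0.927242
P(Brake chain lost) [AND] = 0.31 × 0.10 × 0.18 = 0.005580
P(Feedback branch lost) [AND] = 0.21 × 0.005580 = 0.001172
P(Robot arm uncommanded motion) [OR] = 1 − (1−0.017000) × (1−0.927242) × (1−0.001172) × (1−0.40) = 0.957138
Rounded to 4 decimal places: P(Robot arm uncommanded motion) ≈ 0.9571.

0.9571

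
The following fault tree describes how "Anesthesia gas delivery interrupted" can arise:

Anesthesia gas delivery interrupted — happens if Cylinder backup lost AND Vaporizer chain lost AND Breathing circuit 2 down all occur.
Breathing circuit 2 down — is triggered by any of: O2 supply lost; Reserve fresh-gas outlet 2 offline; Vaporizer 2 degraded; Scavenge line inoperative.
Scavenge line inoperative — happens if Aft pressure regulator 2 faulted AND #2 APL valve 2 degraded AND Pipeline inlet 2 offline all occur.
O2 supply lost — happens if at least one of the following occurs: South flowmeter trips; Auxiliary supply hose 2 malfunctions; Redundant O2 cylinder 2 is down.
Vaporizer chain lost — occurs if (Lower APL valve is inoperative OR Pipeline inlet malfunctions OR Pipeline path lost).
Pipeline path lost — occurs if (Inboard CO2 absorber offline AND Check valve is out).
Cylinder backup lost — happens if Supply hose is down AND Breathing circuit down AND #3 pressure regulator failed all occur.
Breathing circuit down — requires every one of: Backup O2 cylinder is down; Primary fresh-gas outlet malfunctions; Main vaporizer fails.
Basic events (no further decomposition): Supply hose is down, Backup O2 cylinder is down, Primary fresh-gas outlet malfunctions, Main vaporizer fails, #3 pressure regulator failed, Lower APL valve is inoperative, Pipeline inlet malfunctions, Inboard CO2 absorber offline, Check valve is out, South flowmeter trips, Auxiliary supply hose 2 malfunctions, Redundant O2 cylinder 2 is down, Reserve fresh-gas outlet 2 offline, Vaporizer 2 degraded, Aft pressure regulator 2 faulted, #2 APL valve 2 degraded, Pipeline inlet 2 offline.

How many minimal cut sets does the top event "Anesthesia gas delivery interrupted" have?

Breathing circuit down [AND]: one cut set from each child combined → 1 × 1 × 1 = 1 cut set(s).
Cylinder backup lost [AND]: one cut set from each child combined → 1 × 1 × 1 = 1 cut set(s).
Pipeline path lost [AND]: one cut set from each child combined → 1 × 1 = 1 cut set(s).
Vaporizer chain lost [OR]: union of children's cut sets → 3 cut set(s).
O2 supply lost [OR]: union of children's cut sets → 3 cut set(s).
Scavenge line inoperative [AND]: one cut set from each child combined → 1 × 1 × 1 = 1 cut set(s).
Breathing circuit 2 down [OR]: union of children's cut sets → 6 cut set(s).
Anesthesia gas delivery interrupted [AND]: one cut set from each child combined → 1 × 3 × 6 = 18 cut set(s).

18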